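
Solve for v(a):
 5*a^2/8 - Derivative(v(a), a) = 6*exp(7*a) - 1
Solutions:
 v(a) = C1 + 5*a^3/24 + a - 6*exp(7*a)/7


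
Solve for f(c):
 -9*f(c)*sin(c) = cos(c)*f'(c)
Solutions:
 f(c) = C1*cos(c)^9


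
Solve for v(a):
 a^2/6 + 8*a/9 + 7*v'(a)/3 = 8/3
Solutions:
 v(a) = C1 - a^3/42 - 4*a^2/21 + 8*a/7


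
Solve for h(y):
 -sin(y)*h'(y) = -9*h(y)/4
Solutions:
 h(y) = C1*(cos(y) - 1)^(9/8)/(cos(y) + 1)^(9/8)


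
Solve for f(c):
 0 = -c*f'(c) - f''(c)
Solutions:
 f(c) = C1 + C2*erf(sqrt(2)*c/2)


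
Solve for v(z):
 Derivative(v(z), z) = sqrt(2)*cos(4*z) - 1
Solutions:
 v(z) = C1 - z + sqrt(2)*sin(4*z)/4


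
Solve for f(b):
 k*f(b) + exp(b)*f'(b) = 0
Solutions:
 f(b) = C1*exp(k*exp(-b))


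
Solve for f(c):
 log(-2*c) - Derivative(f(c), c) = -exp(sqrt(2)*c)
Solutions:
 f(c) = C1 + c*log(-c) + c*(-1 + log(2)) + sqrt(2)*exp(sqrt(2)*c)/2


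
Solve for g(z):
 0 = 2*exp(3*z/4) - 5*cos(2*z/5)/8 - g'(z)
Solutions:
 g(z) = C1 + 8*exp(3*z/4)/3 - 25*sin(2*z/5)/16


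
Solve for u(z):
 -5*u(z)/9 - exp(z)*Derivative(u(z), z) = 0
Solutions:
 u(z) = C1*exp(5*exp(-z)/9)


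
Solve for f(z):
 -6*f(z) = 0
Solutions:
 f(z) = 0


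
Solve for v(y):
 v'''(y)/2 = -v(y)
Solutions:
 v(y) = C3*exp(-2^(1/3)*y) + (C1*sin(2^(1/3)*sqrt(3)*y/2) + C2*cos(2^(1/3)*sqrt(3)*y/2))*exp(2^(1/3)*y/2)


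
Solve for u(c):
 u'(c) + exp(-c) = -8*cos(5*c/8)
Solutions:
 u(c) = C1 - 64*sin(5*c/8)/5 + exp(-c)


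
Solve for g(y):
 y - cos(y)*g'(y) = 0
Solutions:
 g(y) = C1 + Integral(y/cos(y), y)


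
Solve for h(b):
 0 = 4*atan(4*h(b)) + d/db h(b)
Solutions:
 Integral(1/atan(4*_y), (_y, h(b))) = C1 - 4*b


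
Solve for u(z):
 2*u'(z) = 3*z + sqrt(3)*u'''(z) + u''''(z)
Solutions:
 u(z) = C1 + C2*exp(-z*((-sqrt(3)/9 + sqrt(-3 + (-9 + sqrt(3))^2)/9 + 1)^(-1/3) + 2*sqrt(3) + 3*(-sqrt(3)/9 + sqrt(-3 + (-9 + sqrt(3))^2)/9 + 1)^(1/3))/6)*sin(sqrt(3)*z*(-3*(-sqrt(3)/9 + sqrt(3)*sqrt(-4 + 27*(-2 + 2*sqrt(3)/9)^2)/18 + 1)^(1/3) + (-sqrt(3)/9 + sqrt(3)*sqrt(-4 + 27*(-2 + 2*sqrt(3)/9)^2)/18 + 1)^(-1/3))/6) + C3*exp(-z*((-sqrt(3)/9 + sqrt(-3 + (-9 + sqrt(3))^2)/9 + 1)^(-1/3) + 2*sqrt(3) + 3*(-sqrt(3)/9 + sqrt(-3 + (-9 + sqrt(3))^2)/9 + 1)^(1/3))/6)*cos(sqrt(3)*z*(-3*(-sqrt(3)/9 + sqrt(3)*sqrt(-4 + 27*(-2 + 2*sqrt(3)/9)^2)/18 + 1)^(1/3) + (-sqrt(3)/9 + sqrt(3)*sqrt(-4 + 27*(-2 + 2*sqrt(3)/9)^2)/18 + 1)^(-1/3))/6) + C4*exp(z*(-sqrt(3)/3 + 1/(3*(-sqrt(3)/9 + sqrt(-3 + (-9 + sqrt(3))^2)/9 + 1)^(1/3)) + (-sqrt(3)/9 + sqrt(-3 + (-9 + sqrt(3))^2)/9 + 1)^(1/3))) + 3*z^2/4


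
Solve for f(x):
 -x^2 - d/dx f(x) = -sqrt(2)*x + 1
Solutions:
 f(x) = C1 - x^3/3 + sqrt(2)*x^2/2 - x


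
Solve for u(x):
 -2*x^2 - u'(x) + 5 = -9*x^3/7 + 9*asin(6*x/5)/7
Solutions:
 u(x) = C1 + 9*x^4/28 - 2*x^3/3 - 9*x*asin(6*x/5)/7 + 5*x - 3*sqrt(25 - 36*x^2)/14


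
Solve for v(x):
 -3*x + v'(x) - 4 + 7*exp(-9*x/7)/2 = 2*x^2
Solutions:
 v(x) = C1 + 2*x^3/3 + 3*x^2/2 + 4*x + 49*exp(-9*x/7)/18


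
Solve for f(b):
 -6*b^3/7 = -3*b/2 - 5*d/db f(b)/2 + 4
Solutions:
 f(b) = C1 + 3*b^4/35 - 3*b^2/10 + 8*b/5


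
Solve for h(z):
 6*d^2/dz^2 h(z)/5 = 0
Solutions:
 h(z) = C1 + C2*z


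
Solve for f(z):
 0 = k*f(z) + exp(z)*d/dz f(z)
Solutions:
 f(z) = C1*exp(k*exp(-z))


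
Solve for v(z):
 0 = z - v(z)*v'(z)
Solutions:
 v(z) = -sqrt(C1 + z^2)
 v(z) = sqrt(C1 + z^2)


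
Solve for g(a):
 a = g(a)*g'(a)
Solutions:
 g(a) = -sqrt(C1 + a^2)
 g(a) = sqrt(C1 + a^2)


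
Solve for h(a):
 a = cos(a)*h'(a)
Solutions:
 h(a) = C1 + Integral(a/cos(a), a)


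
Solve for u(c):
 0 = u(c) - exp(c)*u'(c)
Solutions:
 u(c) = C1*exp(-exp(-c))


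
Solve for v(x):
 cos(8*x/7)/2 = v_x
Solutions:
 v(x) = C1 + 7*sin(8*x/7)/16


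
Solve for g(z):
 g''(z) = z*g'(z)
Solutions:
 g(z) = C1 + C2*erfi(sqrt(2)*z/2)


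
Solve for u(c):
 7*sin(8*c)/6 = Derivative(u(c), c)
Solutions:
 u(c) = C1 - 7*cos(8*c)/48


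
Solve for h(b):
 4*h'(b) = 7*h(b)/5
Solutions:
 h(b) = C1*exp(7*b/20)


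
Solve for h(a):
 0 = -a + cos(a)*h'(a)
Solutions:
 h(a) = C1 + Integral(a/cos(a), a)


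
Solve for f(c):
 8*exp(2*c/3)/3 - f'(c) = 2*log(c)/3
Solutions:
 f(c) = C1 - 2*c*log(c)/3 + 2*c/3 + 4*exp(2*c/3)


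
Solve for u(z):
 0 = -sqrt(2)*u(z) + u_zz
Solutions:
 u(z) = C1*exp(-2^(1/4)*z) + C2*exp(2^(1/4)*z)


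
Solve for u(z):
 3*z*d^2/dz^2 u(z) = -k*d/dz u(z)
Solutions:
 u(z) = C1 + z^(1 - re(k)/3)*(C2*sin(log(z)*Abs(im(k))/3) + C3*cos(log(z)*im(k)/3))


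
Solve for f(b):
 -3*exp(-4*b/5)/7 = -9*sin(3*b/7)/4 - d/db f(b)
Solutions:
 f(b) = C1 + 21*cos(3*b/7)/4 - 15*exp(-4*b/5)/28


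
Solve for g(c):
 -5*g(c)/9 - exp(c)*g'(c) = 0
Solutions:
 g(c) = C1*exp(5*exp(-c)/9)


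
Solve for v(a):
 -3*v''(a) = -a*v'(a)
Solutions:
 v(a) = C1 + C2*erfi(sqrt(6)*a/6)


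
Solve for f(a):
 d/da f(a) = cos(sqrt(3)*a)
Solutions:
 f(a) = C1 + sqrt(3)*sin(sqrt(3)*a)/3


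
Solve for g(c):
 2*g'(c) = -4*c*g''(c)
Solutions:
 g(c) = C1 + C2*sqrt(c)


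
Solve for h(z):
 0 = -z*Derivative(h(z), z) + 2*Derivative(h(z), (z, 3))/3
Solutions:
 h(z) = C1 + Integral(C2*airyai(2^(2/3)*3^(1/3)*z/2) + C3*airybi(2^(2/3)*3^(1/3)*z/2), z)


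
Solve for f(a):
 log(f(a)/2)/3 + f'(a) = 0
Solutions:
 -3*Integral(1/(-log(_y) + log(2)), (_y, f(a))) = C1 - a


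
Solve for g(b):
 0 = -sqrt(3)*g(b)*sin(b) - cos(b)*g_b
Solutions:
 g(b) = C1*cos(b)^(sqrt(3))


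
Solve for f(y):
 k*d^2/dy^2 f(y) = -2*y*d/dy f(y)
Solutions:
 f(y) = C1 + C2*sqrt(k)*erf(y*sqrt(1/k))


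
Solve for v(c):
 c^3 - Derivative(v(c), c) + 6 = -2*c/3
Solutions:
 v(c) = C1 + c^4/4 + c^2/3 + 6*c


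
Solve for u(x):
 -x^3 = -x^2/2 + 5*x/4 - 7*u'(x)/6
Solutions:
 u(x) = C1 + 3*x^4/14 - x^3/7 + 15*x^2/28


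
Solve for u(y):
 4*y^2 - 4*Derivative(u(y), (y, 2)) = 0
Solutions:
 u(y) = C1 + C2*y + y^4/12


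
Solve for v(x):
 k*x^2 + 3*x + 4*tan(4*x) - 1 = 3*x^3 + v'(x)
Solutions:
 v(x) = C1 + k*x^3/3 - 3*x^4/4 + 3*x^2/2 - x - log(cos(4*x))


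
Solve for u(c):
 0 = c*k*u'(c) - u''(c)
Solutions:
 u(c) = Piecewise((-sqrt(2)*sqrt(pi)*C1*erf(sqrt(2)*c*sqrt(-k)/2)/(2*sqrt(-k)) - C2, (k > 0) | (k < 0)), (-C1*c - C2, True))


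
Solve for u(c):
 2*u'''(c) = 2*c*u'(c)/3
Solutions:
 u(c) = C1 + Integral(C2*airyai(3^(2/3)*c/3) + C3*airybi(3^(2/3)*c/3), c)


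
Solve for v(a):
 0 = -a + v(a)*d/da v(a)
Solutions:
 v(a) = -sqrt(C1 + a^2)
 v(a) = sqrt(C1 + a^2)


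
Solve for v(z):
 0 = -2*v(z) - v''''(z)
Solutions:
 v(z) = (C1*sin(2^(3/4)*z/2) + C2*cos(2^(3/4)*z/2))*exp(-2^(3/4)*z/2) + (C3*sin(2^(3/4)*z/2) + C4*cos(2^(3/4)*z/2))*exp(2^(3/4)*z/2)


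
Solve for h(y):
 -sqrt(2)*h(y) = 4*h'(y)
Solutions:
 h(y) = C1*exp(-sqrt(2)*y/4)


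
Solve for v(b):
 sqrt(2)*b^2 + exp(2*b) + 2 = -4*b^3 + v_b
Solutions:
 v(b) = C1 + b^4 + sqrt(2)*b^3/3 + 2*b + exp(2*b)/2


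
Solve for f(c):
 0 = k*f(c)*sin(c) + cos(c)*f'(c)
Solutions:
 f(c) = C1*exp(k*log(cos(c)))


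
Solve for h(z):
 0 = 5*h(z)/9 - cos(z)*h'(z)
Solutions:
 h(z) = C1*(sin(z) + 1)^(5/18)/(sin(z) - 1)^(5/18)


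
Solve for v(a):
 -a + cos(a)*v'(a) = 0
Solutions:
 v(a) = C1 + Integral(a/cos(a), a)


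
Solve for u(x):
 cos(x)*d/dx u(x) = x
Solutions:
 u(x) = C1 + Integral(x/cos(x), x)


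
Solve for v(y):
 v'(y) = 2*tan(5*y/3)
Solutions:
 v(y) = C1 - 6*log(cos(5*y/3))/5


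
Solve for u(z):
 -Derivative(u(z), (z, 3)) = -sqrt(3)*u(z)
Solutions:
 u(z) = C3*exp(3^(1/6)*z) + (C1*sin(3^(2/3)*z/2) + C2*cos(3^(2/3)*z/2))*exp(-3^(1/6)*z/2)


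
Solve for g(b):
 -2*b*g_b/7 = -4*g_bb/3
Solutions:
 g(b) = C1 + C2*erfi(sqrt(21)*b/14)


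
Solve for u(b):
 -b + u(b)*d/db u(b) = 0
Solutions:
 u(b) = -sqrt(C1 + b^2)
 u(b) = sqrt(C1 + b^2)


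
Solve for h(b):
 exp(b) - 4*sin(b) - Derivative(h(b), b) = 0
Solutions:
 h(b) = C1 + exp(b) + 4*cos(b)


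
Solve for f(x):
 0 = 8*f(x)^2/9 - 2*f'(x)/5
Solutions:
 f(x) = -9/(C1 + 20*x)


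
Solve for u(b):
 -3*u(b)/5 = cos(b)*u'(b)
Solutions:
 u(b) = C1*(sin(b) - 1)^(3/10)/(sin(b) + 1)^(3/10)


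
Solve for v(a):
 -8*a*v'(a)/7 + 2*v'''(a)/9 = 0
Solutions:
 v(a) = C1 + Integral(C2*airyai(42^(2/3)*a/7) + C3*airybi(42^(2/3)*a/7), a)


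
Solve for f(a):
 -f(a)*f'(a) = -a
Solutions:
 f(a) = -sqrt(C1 + a^2)
 f(a) = sqrt(C1 + a^2)


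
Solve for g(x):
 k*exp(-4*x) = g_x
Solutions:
 g(x) = C1 - k*exp(-4*x)/4


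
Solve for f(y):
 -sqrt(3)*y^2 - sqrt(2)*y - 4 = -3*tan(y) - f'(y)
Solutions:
 f(y) = C1 + sqrt(3)*y^3/3 + sqrt(2)*y^2/2 + 4*y + 3*log(cos(y))


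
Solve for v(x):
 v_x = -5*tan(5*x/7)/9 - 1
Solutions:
 v(x) = C1 - x + 7*log(cos(5*x/7))/9


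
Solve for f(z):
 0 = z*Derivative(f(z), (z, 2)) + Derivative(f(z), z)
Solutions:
 f(z) = C1 + C2*log(z)


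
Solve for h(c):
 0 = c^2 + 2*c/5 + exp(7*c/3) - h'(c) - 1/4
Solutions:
 h(c) = C1 + c^3/3 + c^2/5 - c/4 + 3*exp(7*c/3)/7


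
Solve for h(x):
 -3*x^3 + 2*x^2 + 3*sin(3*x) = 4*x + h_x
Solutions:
 h(x) = C1 - 3*x^4/4 + 2*x^3/3 - 2*x^2 - cos(3*x)


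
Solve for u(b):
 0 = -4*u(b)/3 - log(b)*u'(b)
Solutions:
 u(b) = C1*exp(-4*li(b)/3)


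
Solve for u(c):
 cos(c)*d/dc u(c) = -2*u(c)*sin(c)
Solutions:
 u(c) = C1*cos(c)^2


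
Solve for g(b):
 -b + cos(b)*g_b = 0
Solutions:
 g(b) = C1 + Integral(b/cos(b), b)


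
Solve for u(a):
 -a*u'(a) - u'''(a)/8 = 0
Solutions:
 u(a) = C1 + Integral(C2*airyai(-2*a) + C3*airybi(-2*a), a)


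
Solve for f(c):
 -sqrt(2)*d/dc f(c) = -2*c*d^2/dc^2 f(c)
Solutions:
 f(c) = C1 + C2*c^(sqrt(2)/2 + 1)


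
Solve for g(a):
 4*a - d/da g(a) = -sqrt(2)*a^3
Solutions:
 g(a) = C1 + sqrt(2)*a^4/4 + 2*a^2


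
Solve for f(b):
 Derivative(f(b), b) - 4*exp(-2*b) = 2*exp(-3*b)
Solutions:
 f(b) = C1 - 2*exp(-2*b) - 2*exp(-3*b)/3


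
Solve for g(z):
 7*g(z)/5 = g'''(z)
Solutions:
 g(z) = C3*exp(5^(2/3)*7^(1/3)*z/5) + (C1*sin(sqrt(3)*5^(2/3)*7^(1/3)*z/10) + C2*cos(sqrt(3)*5^(2/3)*7^(1/3)*z/10))*exp(-5^(2/3)*7^(1/3)*z/10)


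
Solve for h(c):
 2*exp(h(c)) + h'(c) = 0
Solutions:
 h(c) = log(1/(C1 + 2*c))


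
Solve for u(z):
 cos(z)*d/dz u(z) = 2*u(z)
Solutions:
 u(z) = C1*(sin(z) + 1)/(sin(z) - 1)


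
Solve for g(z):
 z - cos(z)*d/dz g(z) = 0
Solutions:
 g(z) = C1 + Integral(z/cos(z), z)


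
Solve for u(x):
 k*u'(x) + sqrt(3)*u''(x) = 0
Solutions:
 u(x) = C1 + C2*exp(-sqrt(3)*k*x/3)


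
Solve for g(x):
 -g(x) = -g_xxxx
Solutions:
 g(x) = C1*exp(-x) + C2*exp(x) + C3*sin(x) + C4*cos(x)


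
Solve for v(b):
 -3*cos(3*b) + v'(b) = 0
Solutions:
 v(b) = C1 + sin(3*b)


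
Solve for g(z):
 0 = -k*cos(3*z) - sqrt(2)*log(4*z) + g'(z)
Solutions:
 g(z) = C1 + k*sin(3*z)/3 + sqrt(2)*z*(log(z) - 1) + 2*sqrt(2)*z*log(2)


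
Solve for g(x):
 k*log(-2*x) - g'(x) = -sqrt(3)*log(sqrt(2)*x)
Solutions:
 g(x) = C1 + x*(k + sqrt(3))*log(x) + x*(-k + k*log(2) + I*pi*k - sqrt(3) + sqrt(3)*log(2)/2)


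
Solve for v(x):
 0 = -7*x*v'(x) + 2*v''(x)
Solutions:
 v(x) = C1 + C2*erfi(sqrt(7)*x/2)


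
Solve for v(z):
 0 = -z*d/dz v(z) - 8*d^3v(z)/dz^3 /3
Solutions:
 v(z) = C1 + Integral(C2*airyai(-3^(1/3)*z/2) + C3*airybi(-3^(1/3)*z/2), z)


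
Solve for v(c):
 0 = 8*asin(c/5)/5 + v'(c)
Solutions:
 v(c) = C1 - 8*c*asin(c/5)/5 - 8*sqrt(25 - c^2)/5


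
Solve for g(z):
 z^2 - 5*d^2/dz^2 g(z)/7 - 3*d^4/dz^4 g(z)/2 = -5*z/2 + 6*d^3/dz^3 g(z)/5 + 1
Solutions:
 g(z) = C1 + C2*z + 7*z^4/60 - 301*z^3/1500 - 16429*z^2/6250 + (C3*sin(sqrt(3486)*z/105) + C4*cos(sqrt(3486)*z/105))*exp(-2*z/5)


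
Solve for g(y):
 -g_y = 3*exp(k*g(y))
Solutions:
 g(y) = Piecewise((log(1/(C1*k + 3*k*y))/k, Ne(k, 0)), (nan, True))
 g(y) = Piecewise((C1 - 3*y, Eq(k, 0)), (nan, True))


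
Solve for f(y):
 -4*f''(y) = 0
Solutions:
 f(y) = C1 + C2*y


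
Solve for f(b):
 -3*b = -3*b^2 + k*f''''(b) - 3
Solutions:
 f(b) = C1 + C2*b + C3*b^2 + C4*b^3 + b^6/(120*k) - b^5/(40*k) + b^4/(8*k)


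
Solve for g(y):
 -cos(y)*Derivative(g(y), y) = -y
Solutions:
 g(y) = C1 + Integral(y/cos(y), y)


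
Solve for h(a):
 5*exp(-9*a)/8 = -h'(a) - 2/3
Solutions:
 h(a) = C1 - 2*a/3 + 5*exp(-9*a)/72


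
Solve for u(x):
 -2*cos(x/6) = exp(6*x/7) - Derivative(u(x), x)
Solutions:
 u(x) = C1 + 7*exp(6*x/7)/6 + 12*sin(x/6)


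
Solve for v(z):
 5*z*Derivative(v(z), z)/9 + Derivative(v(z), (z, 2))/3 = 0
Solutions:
 v(z) = C1 + C2*erf(sqrt(30)*z/6)


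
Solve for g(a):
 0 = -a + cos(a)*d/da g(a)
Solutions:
 g(a) = C1 + Integral(a/cos(a), a)


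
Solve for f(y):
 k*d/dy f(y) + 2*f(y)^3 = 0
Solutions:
 f(y) = -sqrt(2)*sqrt(-k/(C1*k - 2*y))/2
 f(y) = sqrt(2)*sqrt(-k/(C1*k - 2*y))/2


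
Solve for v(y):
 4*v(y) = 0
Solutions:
 v(y) = 0


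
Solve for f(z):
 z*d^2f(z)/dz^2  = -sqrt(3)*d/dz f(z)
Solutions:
 f(z) = C1 + C2*z^(1 - sqrt(3))


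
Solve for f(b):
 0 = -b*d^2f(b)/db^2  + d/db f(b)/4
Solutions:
 f(b) = C1 + C2*b^(5/4)


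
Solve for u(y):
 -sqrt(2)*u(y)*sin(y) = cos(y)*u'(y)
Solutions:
 u(y) = C1*cos(y)^(sqrt(2))


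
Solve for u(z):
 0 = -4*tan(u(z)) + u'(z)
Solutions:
 u(z) = pi - asin(C1*exp(4*z))
 u(z) = asin(C1*exp(4*z))


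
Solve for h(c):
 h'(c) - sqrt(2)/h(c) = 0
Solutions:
 h(c) = -sqrt(C1 + 2*sqrt(2)*c)
 h(c) = sqrt(C1 + 2*sqrt(2)*c)


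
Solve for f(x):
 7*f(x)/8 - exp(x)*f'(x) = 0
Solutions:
 f(x) = C1*exp(-7*exp(-x)/8)


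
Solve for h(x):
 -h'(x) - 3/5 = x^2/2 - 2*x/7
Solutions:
 h(x) = C1 - x^3/6 + x^2/7 - 3*x/5


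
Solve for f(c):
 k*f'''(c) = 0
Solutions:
 f(c) = C1 + C2*c + C3*c^2


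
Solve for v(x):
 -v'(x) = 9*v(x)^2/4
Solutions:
 v(x) = 4/(C1 + 9*x)


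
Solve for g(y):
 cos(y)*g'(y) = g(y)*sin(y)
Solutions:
 g(y) = C1/cos(y)


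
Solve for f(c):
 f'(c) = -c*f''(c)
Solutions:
 f(c) = C1 + C2*log(c)


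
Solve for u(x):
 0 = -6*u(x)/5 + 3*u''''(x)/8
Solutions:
 u(x) = C1*exp(-2*5^(3/4)*x/5) + C2*exp(2*5^(3/4)*x/5) + C3*sin(2*5^(3/4)*x/5) + C4*cos(2*5^(3/4)*x/5)


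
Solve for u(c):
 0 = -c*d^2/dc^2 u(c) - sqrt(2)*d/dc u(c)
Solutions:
 u(c) = C1 + C2*c^(1 - sqrt(2))


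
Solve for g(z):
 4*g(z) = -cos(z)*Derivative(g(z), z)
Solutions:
 g(z) = C1*(sin(z)^2 - 2*sin(z) + 1)/(sin(z)^2 + 2*sin(z) + 1)


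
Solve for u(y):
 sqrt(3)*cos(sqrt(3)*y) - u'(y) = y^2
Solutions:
 u(y) = C1 - y^3/3 + sin(sqrt(3)*y)


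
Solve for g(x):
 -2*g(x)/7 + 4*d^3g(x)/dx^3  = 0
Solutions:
 g(x) = C3*exp(14^(2/3)*x/14) + (C1*sin(14^(2/3)*sqrt(3)*x/28) + C2*cos(14^(2/3)*sqrt(3)*x/28))*exp(-14^(2/3)*x/28)


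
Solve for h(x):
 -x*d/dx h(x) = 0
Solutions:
 h(x) = C1


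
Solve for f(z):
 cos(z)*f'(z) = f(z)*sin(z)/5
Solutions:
 f(z) = C1/cos(z)^(1/5)


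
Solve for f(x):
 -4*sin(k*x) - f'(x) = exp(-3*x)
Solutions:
 f(x) = C1 + exp(-3*x)/3 + 4*cos(k*x)/k


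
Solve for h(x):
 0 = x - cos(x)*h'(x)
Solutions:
 h(x) = C1 + Integral(x/cos(x), x)


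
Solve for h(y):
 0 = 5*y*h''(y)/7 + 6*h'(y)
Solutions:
 h(y) = C1 + C2/y^(37/5)


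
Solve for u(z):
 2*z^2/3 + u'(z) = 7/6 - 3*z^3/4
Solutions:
 u(z) = C1 - 3*z^4/16 - 2*z^3/9 + 7*z/6


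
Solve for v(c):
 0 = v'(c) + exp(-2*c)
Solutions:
 v(c) = C1 + exp(-2*c)/2


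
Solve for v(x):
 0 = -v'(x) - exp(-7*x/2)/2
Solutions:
 v(x) = C1 + exp(-7*x/2)/7


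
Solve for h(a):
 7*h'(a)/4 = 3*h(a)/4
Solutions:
 h(a) = C1*exp(3*a/7)


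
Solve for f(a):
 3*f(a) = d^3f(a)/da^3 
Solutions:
 f(a) = C3*exp(3^(1/3)*a) + (C1*sin(3^(5/6)*a/2) + C2*cos(3^(5/6)*a/2))*exp(-3^(1/3)*a/2)


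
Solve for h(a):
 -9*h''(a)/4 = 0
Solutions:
 h(a) = C1 + C2*a


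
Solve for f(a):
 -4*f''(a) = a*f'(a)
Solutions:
 f(a) = C1 + C2*erf(sqrt(2)*a/4)


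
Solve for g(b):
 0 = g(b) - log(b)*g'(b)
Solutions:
 g(b) = C1*exp(li(b))


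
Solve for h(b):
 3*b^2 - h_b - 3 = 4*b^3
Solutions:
 h(b) = C1 - b^4 + b^3 - 3*b


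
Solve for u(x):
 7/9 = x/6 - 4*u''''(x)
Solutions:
 u(x) = C1 + C2*x + C3*x^2 + C4*x^3 + x^5/2880 - 7*x^4/864


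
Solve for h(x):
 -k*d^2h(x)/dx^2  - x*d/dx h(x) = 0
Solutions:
 h(x) = C1 + C2*sqrt(k)*erf(sqrt(2)*x*sqrt(1/k)/2)


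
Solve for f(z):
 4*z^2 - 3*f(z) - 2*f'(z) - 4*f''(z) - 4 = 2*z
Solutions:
 f(z) = 4*z^2/3 - 22*z/9 + (C1*sin(sqrt(11)*z/4) + C2*cos(sqrt(11)*z/4))*exp(-z/4) - 88/27


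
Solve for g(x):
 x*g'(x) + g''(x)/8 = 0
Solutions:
 g(x) = C1 + C2*erf(2*x)


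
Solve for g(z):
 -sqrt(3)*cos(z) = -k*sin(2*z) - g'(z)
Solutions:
 g(z) = C1 + k*cos(2*z)/2 + sqrt(3)*sin(z)


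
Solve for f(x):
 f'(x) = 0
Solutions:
 f(x) = C1


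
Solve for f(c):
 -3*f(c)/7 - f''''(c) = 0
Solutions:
 f(c) = (C1*sin(sqrt(2)*3^(1/4)*7^(3/4)*c/14) + C2*cos(sqrt(2)*3^(1/4)*7^(3/4)*c/14))*exp(-sqrt(2)*3^(1/4)*7^(3/4)*c/14) + (C3*sin(sqrt(2)*3^(1/4)*7^(3/4)*c/14) + C4*cos(sqrt(2)*3^(1/4)*7^(3/4)*c/14))*exp(sqrt(2)*3^(1/4)*7^(3/4)*c/14)


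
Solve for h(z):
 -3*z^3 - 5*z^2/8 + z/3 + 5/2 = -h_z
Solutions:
 h(z) = C1 + 3*z^4/4 + 5*z^3/24 - z^2/6 - 5*z/2


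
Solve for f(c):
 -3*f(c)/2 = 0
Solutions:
 f(c) = 0


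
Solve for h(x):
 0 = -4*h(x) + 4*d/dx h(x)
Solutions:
 h(x) = C1*exp(x)


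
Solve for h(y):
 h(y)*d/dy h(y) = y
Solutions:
 h(y) = -sqrt(C1 + y^2)
 h(y) = sqrt(C1 + y^2)


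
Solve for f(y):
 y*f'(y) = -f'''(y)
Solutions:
 f(y) = C1 + Integral(C2*airyai(-y) + C3*airybi(-y), y)


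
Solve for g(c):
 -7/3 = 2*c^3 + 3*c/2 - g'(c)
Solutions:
 g(c) = C1 + c^4/2 + 3*c^2/4 + 7*c/3


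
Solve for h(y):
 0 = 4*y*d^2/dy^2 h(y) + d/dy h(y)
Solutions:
 h(y) = C1 + C2*y^(3/4)


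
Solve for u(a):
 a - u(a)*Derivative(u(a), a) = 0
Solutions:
 u(a) = -sqrt(C1 + a^2)
 u(a) = sqrt(C1 + a^2)


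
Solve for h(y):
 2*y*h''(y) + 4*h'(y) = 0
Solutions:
 h(y) = C1 + C2/y


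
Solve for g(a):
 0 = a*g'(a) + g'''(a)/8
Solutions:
 g(a) = C1 + Integral(C2*airyai(-2*a) + C3*airybi(-2*a), a)


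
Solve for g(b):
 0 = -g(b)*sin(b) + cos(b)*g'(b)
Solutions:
 g(b) = C1/cos(b)


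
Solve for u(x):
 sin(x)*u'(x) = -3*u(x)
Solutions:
 u(x) = C1*(cos(x) + 1)^(3/2)/(cos(x) - 1)^(3/2)


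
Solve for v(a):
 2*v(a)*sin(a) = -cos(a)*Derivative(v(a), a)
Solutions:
 v(a) = C1*cos(a)^2


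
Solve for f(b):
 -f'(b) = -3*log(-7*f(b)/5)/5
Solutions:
 -5*Integral(1/(log(-_y) - log(5) + log(7)), (_y, f(b)))/3 = C1 - b


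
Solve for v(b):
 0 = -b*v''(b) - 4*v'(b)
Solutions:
 v(b) = C1 + C2/b^3


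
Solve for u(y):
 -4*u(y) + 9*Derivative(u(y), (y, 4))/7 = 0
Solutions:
 u(y) = C1*exp(-sqrt(6)*7^(1/4)*y/3) + C2*exp(sqrt(6)*7^(1/4)*y/3) + C3*sin(sqrt(6)*7^(1/4)*y/3) + C4*cos(sqrt(6)*7^(1/4)*y/3)


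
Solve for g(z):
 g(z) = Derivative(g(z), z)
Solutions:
 g(z) = C1*exp(z)


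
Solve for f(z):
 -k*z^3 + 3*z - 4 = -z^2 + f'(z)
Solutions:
 f(z) = C1 - k*z^4/4 + z^3/3 + 3*z^2/2 - 4*z


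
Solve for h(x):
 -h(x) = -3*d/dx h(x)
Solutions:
 h(x) = C1*exp(x/3)


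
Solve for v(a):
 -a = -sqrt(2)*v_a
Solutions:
 v(a) = C1 + sqrt(2)*a^2/4


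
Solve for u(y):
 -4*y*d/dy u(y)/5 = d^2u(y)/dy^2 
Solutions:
 u(y) = C1 + C2*erf(sqrt(10)*y/5)


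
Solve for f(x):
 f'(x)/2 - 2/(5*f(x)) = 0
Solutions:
 f(x) = -sqrt(C1 + 40*x)/5
 f(x) = sqrt(C1 + 40*x)/5


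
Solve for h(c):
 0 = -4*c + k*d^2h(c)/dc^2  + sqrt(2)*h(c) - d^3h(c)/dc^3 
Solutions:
 h(c) = C1*exp(c*(-k^2/(-k^3 + sqrt(-4*k^6 + (2*k^3 + 27*sqrt(2))^2)/2 - 27*sqrt(2)/2)^(1/3) + k - (-k^3 + sqrt(-4*k^6 + (2*k^3 + 27*sqrt(2))^2)/2 - 27*sqrt(2)/2)^(1/3))/3) + C2*exp(c*(-4*k^2/((-1 + sqrt(3)*I)*(-k^3 + sqrt(-4*k^6 + (2*k^3 + 27*sqrt(2))^2)/2 - 27*sqrt(2)/2)^(1/3)) + 2*k + (-k^3 + sqrt(-4*k^6 + (2*k^3 + 27*sqrt(2))^2)/2 - 27*sqrt(2)/2)^(1/3) - sqrt(3)*I*(-k^3 + sqrt(-4*k^6 + (2*k^3 + 27*sqrt(2))^2)/2 - 27*sqrt(2)/2)^(1/3))/6) + C3*exp(c*(4*k^2/((1 + sqrt(3)*I)*(-k^3 + sqrt(-4*k^6 + (2*k^3 + 27*sqrt(2))^2)/2 - 27*sqrt(2)/2)^(1/3)) + 2*k + (-k^3 + sqrt(-4*k^6 + (2*k^3 + 27*sqrt(2))^2)/2 - 27*sqrt(2)/2)^(1/3) + sqrt(3)*I*(-k^3 + sqrt(-4*k^6 + (2*k^3 + 27*sqrt(2))^2)/2 - 27*sqrt(2)/2)^(1/3))/6) + 2*sqrt(2)*c


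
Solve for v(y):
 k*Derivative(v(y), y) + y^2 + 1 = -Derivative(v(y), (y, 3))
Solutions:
 v(y) = C1 + C2*exp(-y*sqrt(-k)) + C3*exp(y*sqrt(-k)) - y^3/(3*k) - y/k + 2*y/k^2


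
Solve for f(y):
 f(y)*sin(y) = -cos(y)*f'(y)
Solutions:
 f(y) = C1*cos(y)


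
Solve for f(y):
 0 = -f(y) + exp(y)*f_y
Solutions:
 f(y) = C1*exp(-exp(-y))


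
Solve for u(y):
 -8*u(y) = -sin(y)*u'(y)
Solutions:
 u(y) = C1*(cos(y)^4 - 4*cos(y)^3 + 6*cos(y)^2 - 4*cos(y) + 1)/(cos(y)^4 + 4*cos(y)^3 + 6*cos(y)^2 + 4*cos(y) + 1)


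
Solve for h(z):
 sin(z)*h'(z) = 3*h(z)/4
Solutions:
 h(z) = C1*(cos(z) - 1)^(3/8)/(cos(z) + 1)^(3/8)


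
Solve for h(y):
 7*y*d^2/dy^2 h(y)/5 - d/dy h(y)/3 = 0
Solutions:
 h(y) = C1 + C2*y^(26/21)


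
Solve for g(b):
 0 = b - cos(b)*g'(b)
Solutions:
 g(b) = C1 + Integral(b/cos(b), b)


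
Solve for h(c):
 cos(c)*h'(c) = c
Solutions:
 h(c) = C1 + Integral(c/cos(c), c)


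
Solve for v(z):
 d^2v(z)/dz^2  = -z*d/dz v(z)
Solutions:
 v(z) = C1 + C2*erf(sqrt(2)*z/2)


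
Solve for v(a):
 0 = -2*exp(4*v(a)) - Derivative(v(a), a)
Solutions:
 v(a) = log(-I*(1/(C1 + 8*a))^(1/4))
 v(a) = log(I*(1/(C1 + 8*a))^(1/4))
 v(a) = log(-(1/(C1 + 8*a))^(1/4))
 v(a) = log(1/(C1 + 8*a))/4


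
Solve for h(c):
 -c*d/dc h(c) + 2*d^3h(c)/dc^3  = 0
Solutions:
 h(c) = C1 + Integral(C2*airyai(2^(2/3)*c/2) + C3*airybi(2^(2/3)*c/2), c)


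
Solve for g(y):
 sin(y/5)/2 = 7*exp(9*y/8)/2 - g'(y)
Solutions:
 g(y) = C1 + 28*exp(9*y/8)/9 + 5*cos(y/5)/2


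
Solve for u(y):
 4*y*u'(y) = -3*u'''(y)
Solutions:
 u(y) = C1 + Integral(C2*airyai(-6^(2/3)*y/3) + C3*airybi(-6^(2/3)*y/3), y)


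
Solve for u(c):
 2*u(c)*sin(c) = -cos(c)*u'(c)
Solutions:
 u(c) = C1*cos(c)^2


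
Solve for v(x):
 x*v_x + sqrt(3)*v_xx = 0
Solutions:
 v(x) = C1 + C2*erf(sqrt(2)*3^(3/4)*x/6)


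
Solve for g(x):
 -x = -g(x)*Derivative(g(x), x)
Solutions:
 g(x) = -sqrt(C1 + x^2)
 g(x) = sqrt(C1 + x^2)


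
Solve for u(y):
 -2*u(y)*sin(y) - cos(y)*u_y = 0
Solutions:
 u(y) = C1*cos(y)^2


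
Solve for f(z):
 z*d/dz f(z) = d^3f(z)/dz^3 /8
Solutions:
 f(z) = C1 + Integral(C2*airyai(2*z) + C3*airybi(2*z), z)


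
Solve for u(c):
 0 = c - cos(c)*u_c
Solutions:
 u(c) = C1 + Integral(c/cos(c), c)


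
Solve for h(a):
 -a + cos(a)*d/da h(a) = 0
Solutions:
 h(a) = C1 + Integral(a/cos(a), a)


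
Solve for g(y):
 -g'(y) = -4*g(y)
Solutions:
 g(y) = C1*exp(4*y)


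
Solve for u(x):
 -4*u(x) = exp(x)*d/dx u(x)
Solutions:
 u(x) = C1*exp(4*exp(-x))


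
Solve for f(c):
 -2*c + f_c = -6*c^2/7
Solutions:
 f(c) = C1 - 2*c^3/7 + c^2


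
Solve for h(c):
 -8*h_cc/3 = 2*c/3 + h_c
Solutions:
 h(c) = C1 + C2*exp(-3*c/8) - c^2/3 + 16*c/9


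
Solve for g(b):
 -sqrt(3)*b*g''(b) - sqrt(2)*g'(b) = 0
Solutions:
 g(b) = C1 + C2*b^(1 - sqrt(6)/3)


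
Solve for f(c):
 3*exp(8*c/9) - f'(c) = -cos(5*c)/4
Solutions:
 f(c) = C1 + 27*exp(8*c/9)/8 + sin(5*c)/20


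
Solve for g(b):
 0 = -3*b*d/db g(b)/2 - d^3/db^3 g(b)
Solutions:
 g(b) = C1 + Integral(C2*airyai(-2^(2/3)*3^(1/3)*b/2) + C3*airybi(-2^(2/3)*3^(1/3)*b/2), b)


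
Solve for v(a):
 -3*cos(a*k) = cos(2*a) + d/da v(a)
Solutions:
 v(a) = C1 - sin(2*a)/2 - 3*sin(a*k)/k


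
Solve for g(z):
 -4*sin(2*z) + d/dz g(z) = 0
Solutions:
 g(z) = C1 - 2*cos(2*z)


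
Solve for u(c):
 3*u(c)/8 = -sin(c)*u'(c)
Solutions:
 u(c) = C1*(cos(c) + 1)^(3/16)/(cos(c) - 1)^(3/16)


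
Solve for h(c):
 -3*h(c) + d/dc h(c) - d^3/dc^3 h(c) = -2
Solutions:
 h(c) = C1*exp(6^(1/3)*c*(2*3^(1/3)/(sqrt(717) + 27)^(1/3) + 2^(1/3)*(sqrt(717) + 27)^(1/3))/12)*sin(2^(1/3)*3^(1/6)*c*(-2^(1/3)*3^(2/3)*(sqrt(717) + 27)^(1/3) + 6/(sqrt(717) + 27)^(1/3))/12) + C2*exp(6^(1/3)*c*(2*3^(1/3)/(sqrt(717) + 27)^(1/3) + 2^(1/3)*(sqrt(717) + 27)^(1/3))/12)*cos(2^(1/3)*3^(1/6)*c*(-2^(1/3)*3^(2/3)*(sqrt(717) + 27)^(1/3) + 6/(sqrt(717) + 27)^(1/3))/12) + C3*exp(-6^(1/3)*c*(2*3^(1/3)/(sqrt(717) + 27)^(1/3) + 2^(1/3)*(sqrt(717) + 27)^(1/3))/6) + 2/3


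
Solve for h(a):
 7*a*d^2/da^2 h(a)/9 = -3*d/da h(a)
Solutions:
 h(a) = C1 + C2/a^(20/7)


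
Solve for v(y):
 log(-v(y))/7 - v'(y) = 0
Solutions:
 -li(-v(y)) = C1 + y/7


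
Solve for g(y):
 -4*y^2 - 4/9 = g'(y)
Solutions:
 g(y) = C1 - 4*y^3/3 - 4*y/9


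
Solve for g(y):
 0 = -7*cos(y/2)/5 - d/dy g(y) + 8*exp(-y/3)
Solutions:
 g(y) = C1 - 14*sin(y/2)/5 - 24*exp(-y/3)


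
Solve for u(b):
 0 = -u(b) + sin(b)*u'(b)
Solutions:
 u(b) = C1*sqrt(cos(b) - 1)/sqrt(cos(b) + 1)


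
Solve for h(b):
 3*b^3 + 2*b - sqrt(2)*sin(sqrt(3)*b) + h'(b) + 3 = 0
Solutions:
 h(b) = C1 - 3*b^4/4 - b^2 - 3*b - sqrt(6)*cos(sqrt(3)*b)/3


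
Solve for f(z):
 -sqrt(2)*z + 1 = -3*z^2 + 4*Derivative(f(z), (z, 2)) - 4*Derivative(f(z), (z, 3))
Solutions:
 f(z) = C1 + C2*z + C3*exp(z) + z^4/16 + z^3*(6 - sqrt(2))/24 + z^2*(7 - sqrt(2))/8


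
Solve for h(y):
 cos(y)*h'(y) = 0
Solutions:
 h(y) = C1


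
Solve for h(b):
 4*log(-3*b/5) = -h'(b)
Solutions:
 h(b) = C1 - 4*b*log(-b) + 4*b*(-log(3) + 1 + log(5))


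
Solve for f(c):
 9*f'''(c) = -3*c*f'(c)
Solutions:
 f(c) = C1 + Integral(C2*airyai(-3^(2/3)*c/3) + C3*airybi(-3^(2/3)*c/3), c)


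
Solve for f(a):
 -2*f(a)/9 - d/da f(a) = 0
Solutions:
 f(a) = C1*exp(-2*a/9)


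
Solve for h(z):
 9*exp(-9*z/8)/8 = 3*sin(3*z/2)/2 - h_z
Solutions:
 h(z) = C1 - cos(3*z/2) + exp(-9*z/8)


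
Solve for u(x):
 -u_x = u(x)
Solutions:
 u(x) = C1*exp(-x)


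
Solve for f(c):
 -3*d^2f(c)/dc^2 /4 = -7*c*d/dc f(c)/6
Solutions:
 f(c) = C1 + C2*erfi(sqrt(7)*c/3)


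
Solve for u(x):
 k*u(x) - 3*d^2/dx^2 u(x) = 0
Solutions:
 u(x) = C1*exp(-sqrt(3)*sqrt(k)*x/3) + C2*exp(sqrt(3)*sqrt(k)*x/3)


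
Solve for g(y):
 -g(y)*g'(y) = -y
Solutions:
 g(y) = -sqrt(C1 + y^2)
 g(y) = sqrt(C1 + y^2)


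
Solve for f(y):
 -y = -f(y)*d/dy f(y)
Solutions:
 f(y) = -sqrt(C1 + y^2)
 f(y) = sqrt(C1 + y^2)


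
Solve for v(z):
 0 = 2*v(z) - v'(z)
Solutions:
 v(z) = C1*exp(2*z)


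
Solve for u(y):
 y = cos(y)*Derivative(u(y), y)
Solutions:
 u(y) = C1 + Integral(y/cos(y), y)


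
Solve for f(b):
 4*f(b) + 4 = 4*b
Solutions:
 f(b) = b - 1


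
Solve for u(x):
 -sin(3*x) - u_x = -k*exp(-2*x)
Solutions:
 u(x) = C1 - k*exp(-2*x)/2 + cos(3*x)/3


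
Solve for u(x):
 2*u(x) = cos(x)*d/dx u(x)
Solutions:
 u(x) = C1*(sin(x) + 1)/(sin(x) - 1)


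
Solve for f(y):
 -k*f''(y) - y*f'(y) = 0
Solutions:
 f(y) = C1 + C2*sqrt(k)*erf(sqrt(2)*y*sqrt(1/k)/2)


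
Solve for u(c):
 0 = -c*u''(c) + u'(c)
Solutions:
 u(c) = C1 + C2*c^2


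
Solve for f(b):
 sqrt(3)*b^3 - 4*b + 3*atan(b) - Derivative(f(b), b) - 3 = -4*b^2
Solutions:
 f(b) = C1 + sqrt(3)*b^4/4 + 4*b^3/3 - 2*b^2 + 3*b*atan(b) - 3*b - 3*log(b^2 + 1)/2


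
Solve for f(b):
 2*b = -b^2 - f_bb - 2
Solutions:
 f(b) = C1 + C2*b - b^4/12 - b^3/3 - b^2


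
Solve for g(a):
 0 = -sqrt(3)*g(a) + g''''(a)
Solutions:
 g(a) = C1*exp(-3^(1/8)*a) + C2*exp(3^(1/8)*a) + C3*sin(3^(1/8)*a) + C4*cos(3^(1/8)*a)


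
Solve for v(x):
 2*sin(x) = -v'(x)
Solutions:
 v(x) = C1 + 2*cos(x)


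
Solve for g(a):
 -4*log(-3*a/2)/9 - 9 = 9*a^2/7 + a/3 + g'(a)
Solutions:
 g(a) = C1 - 3*a^3/7 - a^2/6 - 4*a*log(-a)/9 + a*(-77 - 4*log(3) + 4*log(2))/9


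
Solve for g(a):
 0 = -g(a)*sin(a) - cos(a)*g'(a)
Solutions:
 g(a) = C1*cos(a)


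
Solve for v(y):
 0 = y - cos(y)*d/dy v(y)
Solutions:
 v(y) = C1 + Integral(y/cos(y), y)


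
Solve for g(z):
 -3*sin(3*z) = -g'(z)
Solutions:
 g(z) = C1 - cos(3*z)


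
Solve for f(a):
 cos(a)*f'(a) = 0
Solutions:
 f(a) = C1


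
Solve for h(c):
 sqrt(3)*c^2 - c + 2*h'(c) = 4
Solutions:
 h(c) = C1 - sqrt(3)*c^3/6 + c^2/4 + 2*c


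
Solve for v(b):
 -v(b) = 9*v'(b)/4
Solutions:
 v(b) = C1*exp(-4*b/9)


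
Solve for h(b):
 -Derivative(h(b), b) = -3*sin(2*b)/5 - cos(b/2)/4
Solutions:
 h(b) = C1 + sin(b/2)/2 - 3*cos(2*b)/10


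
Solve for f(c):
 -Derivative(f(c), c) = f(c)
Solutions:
 f(c) = C1*exp(-c)


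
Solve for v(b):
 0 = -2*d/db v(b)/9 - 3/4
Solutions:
 v(b) = C1 - 27*b/8


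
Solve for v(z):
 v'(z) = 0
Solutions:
 v(z) = C1


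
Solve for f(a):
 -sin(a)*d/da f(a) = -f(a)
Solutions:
 f(a) = C1*sqrt(cos(a) - 1)/sqrt(cos(a) + 1)


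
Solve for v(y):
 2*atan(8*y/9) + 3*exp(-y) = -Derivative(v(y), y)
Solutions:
 v(y) = C1 - 2*y*atan(8*y/9) + 9*log(64*y^2 + 81)/8 + 3*exp(-y)


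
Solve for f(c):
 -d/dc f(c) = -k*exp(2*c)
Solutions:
 f(c) = C1 + k*exp(2*c)/2


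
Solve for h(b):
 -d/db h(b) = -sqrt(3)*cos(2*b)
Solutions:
 h(b) = C1 + sqrt(3)*sin(2*b)/2


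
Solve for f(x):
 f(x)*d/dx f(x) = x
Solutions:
 f(x) = -sqrt(C1 + x^2)
 f(x) = sqrt(C1 + x^2)


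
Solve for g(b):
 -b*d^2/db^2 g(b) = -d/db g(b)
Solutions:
 g(b) = C1 + C2*b^2


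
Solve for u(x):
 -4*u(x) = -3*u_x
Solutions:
 u(x) = C1*exp(4*x/3)


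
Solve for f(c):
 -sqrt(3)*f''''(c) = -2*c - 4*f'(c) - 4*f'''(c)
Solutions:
 f(c) = C1 + C2*exp(c*(-6^(1/3)*(9*sqrt(435) + 113*sqrt(3))^(1/3) - 8*6^(2/3)/(9*sqrt(435) + 113*sqrt(3))^(1/3) + 8*sqrt(3))/18)*sin(2^(1/3)*3^(1/6)*c*(-3^(2/3)*(9*sqrt(435) + 113*sqrt(3))^(1/3) + 24*2^(1/3)/(9*sqrt(435) + 113*sqrt(3))^(1/3))/18) + C3*exp(c*(-6^(1/3)*(9*sqrt(435) + 113*sqrt(3))^(1/3) - 8*6^(2/3)/(9*sqrt(435) + 113*sqrt(3))^(1/3) + 8*sqrt(3))/18)*cos(2^(1/3)*3^(1/6)*c*(-3^(2/3)*(9*sqrt(435) + 113*sqrt(3))^(1/3) + 24*2^(1/3)/(9*sqrt(435) + 113*sqrt(3))^(1/3))/18) + C4*exp(c*(8*6^(2/3)/(9*sqrt(435) + 113*sqrt(3))^(1/3) + 4*sqrt(3) + 6^(1/3)*(9*sqrt(435) + 113*sqrt(3))^(1/3))/9) - c^2/4


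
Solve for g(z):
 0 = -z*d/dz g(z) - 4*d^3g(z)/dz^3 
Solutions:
 g(z) = C1 + Integral(C2*airyai(-2^(1/3)*z/2) + C3*airybi(-2^(1/3)*z/2), z)


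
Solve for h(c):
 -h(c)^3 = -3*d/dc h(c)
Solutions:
 h(c) = -sqrt(6)*sqrt(-1/(C1 + c))/2
 h(c) = sqrt(6)*sqrt(-1/(C1 + c))/2


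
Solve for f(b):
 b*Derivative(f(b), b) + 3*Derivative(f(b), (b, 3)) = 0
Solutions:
 f(b) = C1 + Integral(C2*airyai(-3^(2/3)*b/3) + C3*airybi(-3^(2/3)*b/3), b)


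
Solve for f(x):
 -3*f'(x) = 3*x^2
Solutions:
 f(x) = C1 - x^3/3


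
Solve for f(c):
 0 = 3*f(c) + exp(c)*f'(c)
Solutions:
 f(c) = C1*exp(3*exp(-c))


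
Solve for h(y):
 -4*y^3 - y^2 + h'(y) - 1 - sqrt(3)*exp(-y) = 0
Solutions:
 h(y) = C1 + y^4 + y^3/3 + y - sqrt(3)*exp(-y)


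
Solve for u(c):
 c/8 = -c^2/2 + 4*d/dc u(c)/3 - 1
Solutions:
 u(c) = C1 + c^3/8 + 3*c^2/64 + 3*c/4


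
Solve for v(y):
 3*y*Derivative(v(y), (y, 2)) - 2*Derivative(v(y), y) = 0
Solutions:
 v(y) = C1 + C2*y^(5/3)


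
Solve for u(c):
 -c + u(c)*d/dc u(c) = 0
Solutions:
 u(c) = -sqrt(C1 + c^2)
 u(c) = sqrt(C1 + c^2)


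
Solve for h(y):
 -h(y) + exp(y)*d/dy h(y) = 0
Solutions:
 h(y) = C1*exp(-exp(-y))


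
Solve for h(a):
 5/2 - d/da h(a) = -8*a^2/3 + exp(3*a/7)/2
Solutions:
 h(a) = C1 + 8*a^3/9 + 5*a/2 - 7*exp(3*a/7)/6


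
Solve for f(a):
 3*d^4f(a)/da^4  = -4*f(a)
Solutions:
 f(a) = (C1*sin(3^(3/4)*a/3) + C2*cos(3^(3/4)*a/3))*exp(-3^(3/4)*a/3) + (C3*sin(3^(3/4)*a/3) + C4*cos(3^(3/4)*a/3))*exp(3^(3/4)*a/3)


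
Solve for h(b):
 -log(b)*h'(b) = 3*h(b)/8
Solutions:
 h(b) = C1*exp(-3*li(b)/8)


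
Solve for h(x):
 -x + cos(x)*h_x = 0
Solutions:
 h(x) = C1 + Integral(x/cos(x), x)


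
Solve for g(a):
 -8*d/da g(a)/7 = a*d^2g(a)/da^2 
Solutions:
 g(a) = C1 + C2/a^(1/7)


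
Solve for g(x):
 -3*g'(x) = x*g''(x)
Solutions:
 g(x) = C1 + C2/x^2


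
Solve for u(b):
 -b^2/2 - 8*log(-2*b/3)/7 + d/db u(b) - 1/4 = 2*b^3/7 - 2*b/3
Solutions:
 u(b) = C1 + b^4/14 + b^3/6 - b^2/3 + 8*b*log(-b)/7 + b*(-32*log(3) - 25 + 32*log(2))/28


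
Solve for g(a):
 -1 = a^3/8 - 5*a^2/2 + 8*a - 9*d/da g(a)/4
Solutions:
 g(a) = C1 + a^4/72 - 10*a^3/27 + 16*a^2/9 + 4*a/9


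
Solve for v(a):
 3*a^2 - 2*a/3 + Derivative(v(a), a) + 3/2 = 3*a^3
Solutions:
 v(a) = C1 + 3*a^4/4 - a^3 + a^2/3 - 3*a/2


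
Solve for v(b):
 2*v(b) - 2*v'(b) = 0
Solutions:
 v(b) = C1*exp(b)


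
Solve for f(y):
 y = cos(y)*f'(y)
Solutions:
 f(y) = C1 + Integral(y/cos(y), y)


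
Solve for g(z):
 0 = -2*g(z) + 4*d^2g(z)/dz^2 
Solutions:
 g(z) = C1*exp(-sqrt(2)*z/2) + C2*exp(sqrt(2)*z/2)


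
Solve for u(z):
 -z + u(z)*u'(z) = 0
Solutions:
 u(z) = -sqrt(C1 + z^2)
 u(z) = sqrt(C1 + z^2)


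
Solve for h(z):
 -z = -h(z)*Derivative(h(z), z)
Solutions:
 h(z) = -sqrt(C1 + z^2)
 h(z) = sqrt(C1 + z^2)


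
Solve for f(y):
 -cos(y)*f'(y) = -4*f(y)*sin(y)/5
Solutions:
 f(y) = C1/cos(y)^(4/5)


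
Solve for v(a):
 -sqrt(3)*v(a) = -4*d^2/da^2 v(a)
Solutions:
 v(a) = C1*exp(-3^(1/4)*a/2) + C2*exp(3^(1/4)*a/2)


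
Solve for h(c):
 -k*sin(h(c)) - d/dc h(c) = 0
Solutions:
 h(c) = -acos((-C1 - exp(2*c*k))/(C1 - exp(2*c*k))) + 2*pi
 h(c) = acos((-C1 - exp(2*c*k))/(C1 - exp(2*c*k)))


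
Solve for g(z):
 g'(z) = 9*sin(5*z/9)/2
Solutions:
 g(z) = C1 - 81*cos(5*z/9)/10


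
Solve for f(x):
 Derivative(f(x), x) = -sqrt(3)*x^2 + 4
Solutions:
 f(x) = C1 - sqrt(3)*x^3/3 + 4*x


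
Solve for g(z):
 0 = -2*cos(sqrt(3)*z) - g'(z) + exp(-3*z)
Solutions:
 g(z) = C1 - 2*sqrt(3)*sin(sqrt(3)*z)/3 - exp(-3*z)/3


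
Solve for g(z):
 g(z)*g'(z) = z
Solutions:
 g(z) = -sqrt(C1 + z^2)
 g(z) = sqrt(C1 + z^2)


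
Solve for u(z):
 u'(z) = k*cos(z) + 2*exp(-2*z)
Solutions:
 u(z) = C1 + k*sin(z) - exp(-2*z)


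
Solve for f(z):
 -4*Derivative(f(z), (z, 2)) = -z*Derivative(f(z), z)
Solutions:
 f(z) = C1 + C2*erfi(sqrt(2)*z/4)


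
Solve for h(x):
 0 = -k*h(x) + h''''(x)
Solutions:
 h(x) = C1*exp(-k^(1/4)*x) + C2*exp(k^(1/4)*x) + C3*exp(-I*k^(1/4)*x) + C4*exp(I*k^(1/4)*x)


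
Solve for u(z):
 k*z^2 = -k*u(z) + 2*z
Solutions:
 u(z) = z*(-k*z + 2)/k


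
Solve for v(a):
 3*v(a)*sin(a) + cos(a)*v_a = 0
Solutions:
 v(a) = C1*cos(a)^3


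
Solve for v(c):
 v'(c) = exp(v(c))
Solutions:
 v(c) = log(-1/(C1 + c))


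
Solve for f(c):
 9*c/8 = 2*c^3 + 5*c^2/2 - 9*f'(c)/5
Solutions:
 f(c) = C1 + 5*c^4/18 + 25*c^3/54 - 5*c^2/16


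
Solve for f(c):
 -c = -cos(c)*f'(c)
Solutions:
 f(c) = C1 + Integral(c/cos(c), c)


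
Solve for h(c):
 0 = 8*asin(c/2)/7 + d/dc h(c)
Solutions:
 h(c) = C1 - 8*c*asin(c/2)/7 - 8*sqrt(4 - c^2)/7


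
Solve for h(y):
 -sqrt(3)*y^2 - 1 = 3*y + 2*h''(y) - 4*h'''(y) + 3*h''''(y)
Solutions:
 h(y) = C1 + C2*y - sqrt(3)*y^4/24 + y^3*(-4*sqrt(3) - 3)/12 + y^2*(-5*sqrt(3) - 7)/4 + (C3*sin(sqrt(2)*y/3) + C4*cos(sqrt(2)*y/3))*exp(2*y/3)


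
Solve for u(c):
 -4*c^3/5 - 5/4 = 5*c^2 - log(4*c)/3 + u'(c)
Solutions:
 u(c) = C1 - c^4/5 - 5*c^3/3 + c*log(c)/3 - 19*c/12 + 2*c*log(2)/3


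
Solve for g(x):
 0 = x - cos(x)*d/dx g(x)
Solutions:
 g(x) = C1 + Integral(x/cos(x), x)


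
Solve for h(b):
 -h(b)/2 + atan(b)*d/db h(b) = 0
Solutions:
 h(b) = C1*exp(Integral(1/atan(b), b)/2)


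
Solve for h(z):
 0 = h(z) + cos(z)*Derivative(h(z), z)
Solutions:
 h(z) = C1*sqrt(sin(z) - 1)/sqrt(sin(z) + 1)


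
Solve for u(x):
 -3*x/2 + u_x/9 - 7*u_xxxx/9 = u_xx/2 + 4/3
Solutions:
 u(x) = C1 + C2*exp(14^(1/3)*x*(-(14 + sqrt(574))^(1/3) + 3*14^(1/3)/(14 + sqrt(574))^(1/3))/28)*sin(14^(1/3)*sqrt(3)*x*(3*14^(1/3)/(14 + sqrt(574))^(1/3) + (14 + sqrt(574))^(1/3))/28) + C3*exp(14^(1/3)*x*(-(14 + sqrt(574))^(1/3) + 3*14^(1/3)/(14 + sqrt(574))^(1/3))/28)*cos(14^(1/3)*sqrt(3)*x*(3*14^(1/3)/(14 + sqrt(574))^(1/3) + (14 + sqrt(574))^(1/3))/28) + C4*exp(-14^(1/3)*x*(-(14 + sqrt(574))^(1/3) + 3*14^(1/3)/(14 + sqrt(574))^(1/3))/14) + 27*x^2/4 + 291*x/4


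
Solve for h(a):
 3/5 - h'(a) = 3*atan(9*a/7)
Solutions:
 h(a) = C1 - 3*a*atan(9*a/7) + 3*a/5 + 7*log(81*a^2 + 49)/6


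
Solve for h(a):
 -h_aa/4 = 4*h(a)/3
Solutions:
 h(a) = C1*sin(4*sqrt(3)*a/3) + C2*cos(4*sqrt(3)*a/3)


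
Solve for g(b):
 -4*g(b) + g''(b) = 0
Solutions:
 g(b) = C1*exp(-2*b) + C2*exp(2*b)


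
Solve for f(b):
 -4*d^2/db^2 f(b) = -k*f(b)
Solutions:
 f(b) = C1*exp(-b*sqrt(k)/2) + C2*exp(b*sqrt(k)/2)


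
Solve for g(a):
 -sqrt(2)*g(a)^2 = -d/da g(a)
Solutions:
 g(a) = -1/(C1 + sqrt(2)*a)


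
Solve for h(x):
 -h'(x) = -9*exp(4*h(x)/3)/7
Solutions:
 h(x) = 3*log(-(-1/(C1 + 36*x))^(1/4)) + 3*log(21)/4
 h(x) = 3*log(-1/(C1 + 36*x))/4 + 3*log(21)/4
 h(x) = 3*log(-I*(-1/(C1 + 36*x))^(1/4)) + 3*log(21)/4
 h(x) = 3*log(I*(-1/(C1 + 36*x))^(1/4)) + 3*log(21)/4


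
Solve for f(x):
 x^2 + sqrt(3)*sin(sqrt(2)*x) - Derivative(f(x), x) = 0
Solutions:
 f(x) = C1 + x^3/3 - sqrt(6)*cos(sqrt(2)*x)/2


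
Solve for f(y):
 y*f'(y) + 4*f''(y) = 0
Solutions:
 f(y) = C1 + C2*erf(sqrt(2)*y/4)


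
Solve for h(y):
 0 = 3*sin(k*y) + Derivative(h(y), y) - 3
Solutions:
 h(y) = C1 + 3*y + 3*cos(k*y)/k


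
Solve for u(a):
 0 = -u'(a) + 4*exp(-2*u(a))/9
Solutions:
 u(a) = log(-sqrt(C1 + 8*a)) - log(3)
 u(a) = log(C1 + 8*a)/2 - log(3)


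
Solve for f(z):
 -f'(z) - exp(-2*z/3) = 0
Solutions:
 f(z) = C1 + 3*exp(-2*z/3)/2


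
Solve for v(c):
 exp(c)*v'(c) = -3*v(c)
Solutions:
 v(c) = C1*exp(3*exp(-c))


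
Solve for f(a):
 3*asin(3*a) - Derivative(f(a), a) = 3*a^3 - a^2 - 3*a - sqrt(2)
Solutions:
 f(a) = C1 - 3*a^4/4 + a^3/3 + 3*a^2/2 + 3*a*asin(3*a) + sqrt(2)*a + sqrt(1 - 9*a^2)


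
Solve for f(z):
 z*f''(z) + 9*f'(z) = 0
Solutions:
 f(z) = C1 + C2/z^8


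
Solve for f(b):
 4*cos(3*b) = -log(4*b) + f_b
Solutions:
 f(b) = C1 + b*log(b) - b + 2*b*log(2) + 4*sin(3*b)/3


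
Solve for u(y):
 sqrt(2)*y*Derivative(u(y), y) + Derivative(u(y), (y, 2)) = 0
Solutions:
 u(y) = C1 + C2*erf(2^(3/4)*y/2)


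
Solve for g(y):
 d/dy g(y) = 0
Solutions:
 g(y) = C1


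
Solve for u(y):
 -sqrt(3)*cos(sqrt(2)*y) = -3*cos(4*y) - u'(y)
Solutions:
 u(y) = C1 - 3*sin(4*y)/4 + sqrt(6)*sin(sqrt(2)*y)/2


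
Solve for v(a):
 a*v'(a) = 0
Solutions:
 v(a) = C1


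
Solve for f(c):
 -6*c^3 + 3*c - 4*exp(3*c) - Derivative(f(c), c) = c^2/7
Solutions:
 f(c) = C1 - 3*c^4/2 - c^3/21 + 3*c^2/2 - 4*exp(3*c)/3


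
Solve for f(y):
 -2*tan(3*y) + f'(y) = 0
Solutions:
 f(y) = C1 - 2*log(cos(3*y))/3


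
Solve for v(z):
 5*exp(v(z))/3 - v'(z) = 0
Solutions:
 v(z) = log(-1/(C1 + 5*z)) + log(3)


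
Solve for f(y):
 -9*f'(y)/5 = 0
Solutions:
 f(y) = C1


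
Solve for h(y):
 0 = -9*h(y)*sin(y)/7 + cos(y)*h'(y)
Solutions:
 h(y) = C1/cos(y)^(9/7)


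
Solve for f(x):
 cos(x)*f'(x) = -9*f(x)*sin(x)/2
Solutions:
 f(x) = C1*cos(x)^(9/2)


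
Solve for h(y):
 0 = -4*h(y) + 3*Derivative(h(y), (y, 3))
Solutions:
 h(y) = C3*exp(6^(2/3)*y/3) + (C1*sin(2^(2/3)*3^(1/6)*y/2) + C2*cos(2^(2/3)*3^(1/6)*y/2))*exp(-6^(2/3)*y/6)


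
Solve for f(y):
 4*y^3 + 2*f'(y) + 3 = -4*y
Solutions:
 f(y) = C1 - y^4/2 - y^2 - 3*y/2


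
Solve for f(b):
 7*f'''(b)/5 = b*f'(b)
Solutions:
 f(b) = C1 + Integral(C2*airyai(5^(1/3)*7^(2/3)*b/7) + C3*airybi(5^(1/3)*7^(2/3)*b/7), b)
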